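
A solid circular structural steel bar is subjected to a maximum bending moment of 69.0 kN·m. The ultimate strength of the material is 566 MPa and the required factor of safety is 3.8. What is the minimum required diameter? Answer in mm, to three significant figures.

σ_allow = 566/3.8 = 148.9 MPa.
For a solid circular section σ = 32M/(πd³), so d³ = 32M/(π σ_allow) = 32×6.9000×10^7/(π×148.9) = 4.719×10^6 mm³.
d = 167.7 mm.

d = 168 mm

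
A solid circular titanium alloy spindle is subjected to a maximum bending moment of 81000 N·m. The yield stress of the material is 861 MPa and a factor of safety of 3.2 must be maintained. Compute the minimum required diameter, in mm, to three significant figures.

σ_allow = 861/3.2 = 269.1 MPa.
For a solid circular section σ = 32M/(πd³), so d³ = 32M/(π σ_allow) = 32×8.1000×10^7/(π×269.1) = 3.066×10^6 mm³.
d = 145.3 mm.

d = 145 mm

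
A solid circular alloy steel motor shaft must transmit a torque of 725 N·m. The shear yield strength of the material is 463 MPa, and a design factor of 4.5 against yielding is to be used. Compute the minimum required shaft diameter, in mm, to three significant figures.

Allowable shear stress τ_allow = 463/4.5 = 102.9 MPa.
For a solid shaft τ = 16T/(πd³), so d³ = 16T/(π τ_allow) = 16×725000/(π×102.9) = 35890 mm³.
d = (35890)^(1/3) = 32.98 mm.

d = 33.0 mm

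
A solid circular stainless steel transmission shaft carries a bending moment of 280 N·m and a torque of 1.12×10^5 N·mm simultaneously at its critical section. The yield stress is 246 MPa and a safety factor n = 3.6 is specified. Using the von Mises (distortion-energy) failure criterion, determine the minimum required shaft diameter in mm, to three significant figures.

d = 35.3 mm

σ_allow = σ_y/n = 246/3.6 = 68.33 MPa.
For a solid shaft σ_b = 32M/(πd³) and τ = 16T/(πd³), so the von Mises stress is σ' = (16/πd³)·√(4M²+3T²).
√(4M²+3T²) = √(4×(280000)² + 3×(112000)²) = 592600 N·mm.
d³ = 16×592600/(π×68.33) = 44170 mm³.
d = 35.35 mm.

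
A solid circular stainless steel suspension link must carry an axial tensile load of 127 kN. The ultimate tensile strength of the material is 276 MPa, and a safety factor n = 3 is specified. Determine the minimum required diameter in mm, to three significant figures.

d = 41.9 mm

Allowable stress σ_allow = 276/3 = 92.00 MPa.
Required area A = F/σ_allow = 127000/92.00 = 1380 mm².
A = πd²/4 → d = √(4A/π) = 41.92 mm.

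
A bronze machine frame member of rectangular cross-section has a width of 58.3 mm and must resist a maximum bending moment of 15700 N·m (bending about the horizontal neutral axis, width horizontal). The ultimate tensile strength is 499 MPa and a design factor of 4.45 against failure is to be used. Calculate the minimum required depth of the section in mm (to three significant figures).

σ_allow = 499/4.45 = 112.1 MPa.
For a rectangular section σ = 6M/(bh²), so h² = 6M/(b σ_allow) = 6×1.5700×10^7/(58.3×112.1) = 14410 mm².
h = 120.0 mm.

h = 120 mm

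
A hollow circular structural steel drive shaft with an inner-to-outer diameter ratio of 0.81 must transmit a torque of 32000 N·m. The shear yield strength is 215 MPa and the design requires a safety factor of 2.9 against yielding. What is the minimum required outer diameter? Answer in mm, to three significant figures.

d_o = 157 mm

τ_allow = 215/2.9 = 74.14 MPa.
For a hollow shaft τ = 16T/[πd_o³(1−k⁴)] with k = 0.81, so 1−k⁴ = 0.5695.
d_o³ = 16T/[π τ_allow (1−k⁴)] = 16×3.2000×10^7/(π×74.14×0.5695) = 3.860×10^6 mm³.
d_o = 156.9 mm.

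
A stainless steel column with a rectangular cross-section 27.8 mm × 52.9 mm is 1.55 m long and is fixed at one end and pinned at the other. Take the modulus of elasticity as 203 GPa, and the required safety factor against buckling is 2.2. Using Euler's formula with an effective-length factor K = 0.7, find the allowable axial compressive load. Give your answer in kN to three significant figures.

Buckling occurs about the weak axis: I_min = h·b³/12 = 52.9×27.8³/12 = 94710 mm⁴ (b = 27.8 mm is the smaller dimension).
Effective length L_e = KL = 0.7×1.55 m = 1085 mm.
Euler critical load P_cr = π²EI/L_e² = π²×203000×94710/1085² = 161200 N.
P_allow = P_cr/n = 161200/2.2 = 73270 N.

P_allow = 73.3 kN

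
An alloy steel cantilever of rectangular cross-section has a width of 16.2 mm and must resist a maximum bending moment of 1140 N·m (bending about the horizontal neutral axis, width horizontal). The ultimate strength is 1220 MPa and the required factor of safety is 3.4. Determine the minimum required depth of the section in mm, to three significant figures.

σ_allow = 1220/3.4 = 358.8 MPa.
For a rectangular section σ = 6M/(bh²), so h² = 6M/(b σ_allow) = 6×1140000/(16.2×358.8) = 1177 mm².
h = 34.30 mm.

h = 34.3 mm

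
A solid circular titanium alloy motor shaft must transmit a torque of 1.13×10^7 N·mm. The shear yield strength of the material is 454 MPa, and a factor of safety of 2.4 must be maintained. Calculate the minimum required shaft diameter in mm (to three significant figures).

d = 67.3 mm

Allowable shear stress τ_allow = 454/2.4 = 189.2 MPa.
For a solid shaft τ = 16T/(πd³), so d³ = 16T/(π τ_allow) = 16×1.1300×10^7/(π×189.2) = 304200 mm³.
d = (304200)^(1/3) = 67.26 mm.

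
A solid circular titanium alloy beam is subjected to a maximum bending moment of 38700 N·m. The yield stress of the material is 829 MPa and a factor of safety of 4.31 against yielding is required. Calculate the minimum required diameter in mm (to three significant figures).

σ_allow = 829/4.31 = 192.3 MPa.
For a solid circular section σ = 32M/(πd³), so d³ = 32M/(π σ_allow) = 32×3.8700×10^7/(π×192.3) = 2.049×10^6 mm³.
d = 127.0 mm.

d = 127 mm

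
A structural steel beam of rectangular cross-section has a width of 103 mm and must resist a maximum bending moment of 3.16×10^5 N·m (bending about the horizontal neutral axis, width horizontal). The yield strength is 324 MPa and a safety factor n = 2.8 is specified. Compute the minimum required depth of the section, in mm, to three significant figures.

h = 399 mm

σ_allow = 324/2.8 = 115.7 MPa.
For a rectangular section σ = 6M/(bh²), so h² = 6M/(b σ_allow) = 6×3.1600×10^8/(103×115.7) = 159100 mm².
h = 398.8 mm.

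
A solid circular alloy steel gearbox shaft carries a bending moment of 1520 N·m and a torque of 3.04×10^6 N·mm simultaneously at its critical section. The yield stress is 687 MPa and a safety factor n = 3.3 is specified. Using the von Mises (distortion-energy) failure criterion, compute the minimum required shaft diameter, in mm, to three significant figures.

σ_allow = σ_y/n = 687/3.3 = 208.2 MPa.
For a solid shaft σ_b = 32M/(πd³) and τ = 16T/(πd³), so the von Mises stress is σ' = (16/πd³)·√(4M²+3T²).
√(4M²+3T²) = √(4×(1.520×10^6)² + 3×(3.040×10^6)²) = 6.080×10^6 N·mm.
d³ = 16×6.080×10^6/(π×208.2) = 148700 mm³.
d = 52.98 mm.

d = 53.0 mm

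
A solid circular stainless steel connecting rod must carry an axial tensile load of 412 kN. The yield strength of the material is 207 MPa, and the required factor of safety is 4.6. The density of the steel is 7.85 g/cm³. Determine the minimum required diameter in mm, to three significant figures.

Allowable stress σ_allow = 207/4.6 = 45.00 MPa.
Required area A = F/σ_allow = 412000/45.00 = 9156 mm².
A = πd²/4 → d = √(4A/π) = 108.0 mm.

d = 108 mm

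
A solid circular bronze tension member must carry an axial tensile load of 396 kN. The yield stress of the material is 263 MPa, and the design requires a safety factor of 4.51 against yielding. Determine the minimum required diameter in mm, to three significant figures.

Allowable stress σ_allow = 263/4.51 = 58.31 MPa.
Required area A = F/σ_allow = 396000/58.31 = 6791 mm².
A = πd²/4 → d = √(4A/π) = 92.99 mm.

d = 93.0 mm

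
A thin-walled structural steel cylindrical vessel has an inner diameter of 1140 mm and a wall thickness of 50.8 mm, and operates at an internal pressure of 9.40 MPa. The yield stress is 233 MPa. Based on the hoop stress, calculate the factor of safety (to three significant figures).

σ_h = pD/(2t) = 9.40×1140/(2×50.8) = 105.5 MPa.
n = 233/105.5 = 2.209.

n = 2.21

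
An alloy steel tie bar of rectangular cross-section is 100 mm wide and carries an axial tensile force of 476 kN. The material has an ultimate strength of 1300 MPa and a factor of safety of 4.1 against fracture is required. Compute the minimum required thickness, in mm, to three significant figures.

σ_allow = 1300/4.1 = 317.1 MPa.
Required area A = F/σ_allow = 476000/317.1 = 1501 mm².
t = A/w = 1501/100 = 15.01 mm.

t = 15.0 mm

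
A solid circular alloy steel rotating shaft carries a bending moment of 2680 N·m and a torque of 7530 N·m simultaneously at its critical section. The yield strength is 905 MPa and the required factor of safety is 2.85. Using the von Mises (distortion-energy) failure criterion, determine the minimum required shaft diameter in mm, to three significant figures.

σ_allow = σ_y/n = 905/2.85 = 317.5 MPa.
For a solid shaft σ_b = 32M/(πd³) and τ = 16T/(πd³), so the von Mises stress is σ' = (16/πd³)·√(4M²+3T²).
√(4M²+3T²) = √(4×(2.680×10^6)² + 3×(7.530×10^6)²) = 1.410×10^7 N·mm.
d³ = 16×1.410×10^7/(π×317.5) = 226200 mm³.
d = 60.93 mm.

d = 60.9 mm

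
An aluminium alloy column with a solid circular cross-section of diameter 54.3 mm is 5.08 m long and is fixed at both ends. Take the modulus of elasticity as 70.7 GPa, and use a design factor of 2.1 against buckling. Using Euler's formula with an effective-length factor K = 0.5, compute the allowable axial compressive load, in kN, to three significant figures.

I = πd⁴/64 = π×54.3⁴/64 = 426700 mm⁴.
Effective length L_e = KL = 0.5×5.08 m = 2540 mm.
Euler critical load P_cr = π²EI/L_e² = π²×70700×426700/2540² = 46160 N.
P_allow = P_cr/n = 46160/2.1 = 21980 N.

P_allow = 22.0 kN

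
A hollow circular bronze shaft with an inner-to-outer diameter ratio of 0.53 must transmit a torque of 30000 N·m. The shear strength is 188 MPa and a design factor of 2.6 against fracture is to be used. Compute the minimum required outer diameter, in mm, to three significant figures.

d_o = 132 mm

τ_allow = 188/2.6 = 72.31 MPa.
For a hollow shaft τ = 16T/[πd_o³(1−k⁴)] with k = 0.53, so 1−k⁴ = 0.9211.
d_o³ = 16T/[π τ_allow (1−k⁴)] = 16×3.0000×10^7/(π×72.31×0.9211) = 2.294×10^6 mm³.
d_o = 131.9 mm.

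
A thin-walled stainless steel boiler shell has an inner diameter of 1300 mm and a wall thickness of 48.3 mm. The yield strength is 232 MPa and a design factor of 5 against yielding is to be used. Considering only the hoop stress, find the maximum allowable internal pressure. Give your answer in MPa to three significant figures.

p_allow = 3.45 MPa

σ_allow = 232/5 = 46.40 MPa.
σ_h = pD/(2t) → p_allow = 2σ_allow t/D = 2×46.40×48.3/1300 = 3.448 MPa.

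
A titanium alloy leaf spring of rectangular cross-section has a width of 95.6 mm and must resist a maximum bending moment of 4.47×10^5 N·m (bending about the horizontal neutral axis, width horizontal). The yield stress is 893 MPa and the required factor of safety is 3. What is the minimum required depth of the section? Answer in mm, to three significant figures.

σ_allow = 893/3 = 297.7 MPa.
For a rectangular section σ = 6M/(bh²), so h² = 6M/(b σ_allow) = 6×4.4700×10^8/(95.6×297.7) = 94250 mm².
h = 307.0 mm.

h = 307 mm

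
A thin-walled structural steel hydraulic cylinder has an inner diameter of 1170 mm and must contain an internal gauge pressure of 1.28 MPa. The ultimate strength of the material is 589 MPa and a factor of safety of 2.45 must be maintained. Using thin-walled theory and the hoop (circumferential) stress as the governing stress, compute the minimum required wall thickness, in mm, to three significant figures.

t = 3.11 mm

σ_allow = 589/2.45 = 240.4 MPa.
Hoop stress σ_h = pD/(2t), so t = pD/(2σ_allow) = 1.28×1170/(2×240.4) = 3.115 mm.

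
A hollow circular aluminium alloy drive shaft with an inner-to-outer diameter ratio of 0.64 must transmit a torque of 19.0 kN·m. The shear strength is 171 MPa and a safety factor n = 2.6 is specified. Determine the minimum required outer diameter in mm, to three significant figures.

d_o = 121 mm

τ_allow = 171/2.6 = 65.77 MPa.
For a hollow shaft τ = 16T/[πd_o³(1−k⁴)] with k = 0.64, so 1−k⁴ = 0.8322.
d_o³ = 16T/[π τ_allow (1−k⁴)] = 16×1.9000×10^7/(π×65.77×0.8322) = 1.768×10^6 mm³.
d_o = 120.9 mm.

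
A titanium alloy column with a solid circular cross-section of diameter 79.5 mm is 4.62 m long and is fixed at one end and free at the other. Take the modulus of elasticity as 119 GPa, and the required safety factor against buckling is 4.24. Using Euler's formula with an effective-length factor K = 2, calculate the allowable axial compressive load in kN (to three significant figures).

I = πd⁴/64 = π×79.5⁴/64 = 1.961×10^6 mm⁴.
Effective length L_e = KL = 2×4.62 m = 9240 mm.
Euler critical load P_cr = π²EI/L_e² = π²×119000×1.961×10^6/9240² = 26970 N.
P_allow = P_cr/n = 26970/4.24 = 6362 N.

P_allow = 6.36 kN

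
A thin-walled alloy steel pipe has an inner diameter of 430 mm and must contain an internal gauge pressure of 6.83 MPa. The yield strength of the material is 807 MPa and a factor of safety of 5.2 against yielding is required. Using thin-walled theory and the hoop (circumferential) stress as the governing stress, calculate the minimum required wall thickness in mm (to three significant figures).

t = 9.46 mm

σ_allow = 807/5.2 = 155.2 MPa.
Hoop stress σ_h = pD/(2t), so t = pD/(2σ_allow) = 6.83×430/(2×155.2) = 9.462 mm.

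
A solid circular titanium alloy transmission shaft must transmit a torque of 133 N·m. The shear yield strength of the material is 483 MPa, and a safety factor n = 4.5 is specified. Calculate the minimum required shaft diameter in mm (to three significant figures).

d = 18.5 mm

Allowable shear stress τ_allow = 483/4.5 = 107.3 MPa.
For a solid shaft τ = 16T/(πd³), so d³ = 16T/(π τ_allow) = 16×133000/(π×107.3) = 6311 mm³.
d = (6311)^(1/3) = 18.48 mm.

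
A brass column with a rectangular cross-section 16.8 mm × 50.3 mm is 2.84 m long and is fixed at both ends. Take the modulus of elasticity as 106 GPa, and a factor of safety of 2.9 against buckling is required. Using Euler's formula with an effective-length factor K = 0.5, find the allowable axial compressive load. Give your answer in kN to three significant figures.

P_allow = 3.56 kN

Buckling occurs about the weak axis: I_min = h·b³/12 = 50.3×16.8³/12 = 19880 mm⁴ (b = 16.8 mm is the smaller dimension).
Effective length L_e = KL = 0.5×2.84 m = 1420 mm.
Euler critical load P_cr = π²EI/L_e² = π²×106000×19880/1420² = 10310 N.
P_allow = P_cr/n = 10310/2.9 = 3556 N.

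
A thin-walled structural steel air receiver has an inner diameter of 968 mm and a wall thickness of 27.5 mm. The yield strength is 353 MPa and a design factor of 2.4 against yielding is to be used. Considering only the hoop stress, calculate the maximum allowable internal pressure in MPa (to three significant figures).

p_allow = 8.36 MPa

σ_allow = 353/2.4 = 147.1 MPa.
σ_h = pD/(2t) → p_allow = 2σ_allow t/D = 2×147.1×27.5/968 = 8.357 MPa.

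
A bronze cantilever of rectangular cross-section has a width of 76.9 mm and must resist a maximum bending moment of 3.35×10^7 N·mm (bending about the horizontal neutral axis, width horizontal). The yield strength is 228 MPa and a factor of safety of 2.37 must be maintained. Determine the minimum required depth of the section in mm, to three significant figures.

σ_allow = 228/2.37 = 96.20 MPa.
For a rectangular section σ = 6M/(bh²), so h² = 6M/(b σ_allow) = 6×3.3500×10^7/(76.9×96.20) = 27170 mm².
h = 164.8 mm.

h = 165 mm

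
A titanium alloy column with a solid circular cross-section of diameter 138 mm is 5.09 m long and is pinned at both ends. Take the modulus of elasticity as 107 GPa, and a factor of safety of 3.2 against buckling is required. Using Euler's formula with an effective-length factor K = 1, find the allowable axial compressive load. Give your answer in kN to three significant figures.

I = πd⁴/64 = π×138⁴/64 = 1.780×10^7 mm⁴.
Effective length L_e = KL = 1×5.09 m = 5090 mm.
Euler critical load P_cr = π²EI/L_e² = π²×107000×1.780×10^7/5090² = 725700 N.
P_allow = P_cr/n = 725700/3.2 = 226800 N.

P_allow = 227 kN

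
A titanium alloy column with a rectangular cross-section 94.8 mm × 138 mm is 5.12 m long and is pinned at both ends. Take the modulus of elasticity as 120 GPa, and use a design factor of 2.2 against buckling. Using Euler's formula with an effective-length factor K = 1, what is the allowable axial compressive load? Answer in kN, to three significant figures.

P_allow = 201 kN

Buckling occurs about the weak axis: I_min = h·b³/12 = 138×94.8³/12 = 9.798×10^6 mm⁴ (b = 94.8 mm is the smaller dimension).
Effective length L_e = KL = 1×5.12 m = 5120 mm.
Euler critical load P_cr = π²EI/L_e² = π²×120000×9.798×10^6/5120² = 442700 N.
P_allow = P_cr/n = 442700/2.2 = 201200 N.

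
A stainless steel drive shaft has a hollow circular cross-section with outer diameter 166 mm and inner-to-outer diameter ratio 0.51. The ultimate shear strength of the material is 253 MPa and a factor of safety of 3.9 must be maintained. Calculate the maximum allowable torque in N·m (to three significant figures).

τ_allow = 253/3.9 = 64.87 MPa.
For a hollow shaft T_allow = τ_allow·πd_o³(1−k⁴)/16 with 1−k⁴ = 0.9323, so πd_o³(1−k⁴)/16 = 837400 mm³.
T_allow = 64.87×837400 = 5.432×10^7 N·mm = 54320 N·m.

T_allow = 54300 N·m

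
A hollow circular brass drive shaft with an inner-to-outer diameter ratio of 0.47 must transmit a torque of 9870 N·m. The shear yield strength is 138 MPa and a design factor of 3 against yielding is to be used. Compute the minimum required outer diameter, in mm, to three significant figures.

d_o = 105 mm

τ_allow = 138/3 = 46.00 MPa.
For a hollow shaft τ = 16T/[πd_o³(1−k⁴)] with k = 0.47, so 1−k⁴ = 0.9512.
d_o³ = 16T/[π τ_allow (1−k⁴)] = 16×9870000/(π×46.00×0.9512) = 1.149×10^6 mm³.
d_o = 104.7 mm.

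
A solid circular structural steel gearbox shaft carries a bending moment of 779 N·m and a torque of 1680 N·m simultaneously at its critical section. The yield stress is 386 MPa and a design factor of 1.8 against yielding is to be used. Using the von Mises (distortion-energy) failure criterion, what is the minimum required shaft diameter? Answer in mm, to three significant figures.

σ_allow = σ_y/n = 386/1.8 = 214.4 MPa.
For a solid shaft σ_b = 32M/(πd³) and τ = 16T/(πd³), so the von Mises stress is σ' = (16/πd³)·√(4M²+3T²).
√(4M²+3T²) = √(4×(779000)² + 3×(1.680×10^6)²) = 3.301×10^6 N·mm.
d³ = 16×3.301×10^6/(π×214.4) = 78390 mm³.
d = 42.80 mm.

d = 42.8 mm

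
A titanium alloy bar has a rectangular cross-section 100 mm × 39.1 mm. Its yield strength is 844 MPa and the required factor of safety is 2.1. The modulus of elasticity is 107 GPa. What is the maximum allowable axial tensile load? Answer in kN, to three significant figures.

σ_allow = 844/2.1 = 401.9 MPa.
A = 100×39.1 = 3910 mm².
F_allow = σ_allow × A = 401.9×3910 = 1.571×10^6 N.

F_allow = 1570 kN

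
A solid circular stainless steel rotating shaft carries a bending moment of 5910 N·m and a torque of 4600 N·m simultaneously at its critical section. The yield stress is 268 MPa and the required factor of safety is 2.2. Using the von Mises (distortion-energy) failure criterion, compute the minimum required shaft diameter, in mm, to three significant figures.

σ_allow = σ_y/n = 268/2.2 = 121.8 MPa.
For a solid shaft σ_b = 32M/(πd³) and τ = 16T/(πd³), so the von Mises stress is σ' = (16/πd³)·√(4M²+3T²).
√(4M²+3T²) = √(4×(5.910×10^6)² + 3×(4.600×10^6)²) = 1.425×10^7 N·mm.
d³ = 16×1.425×10^7/(π×121.8) = 596000 mm³.
d = 84.15 mm.

d = 84.2 mm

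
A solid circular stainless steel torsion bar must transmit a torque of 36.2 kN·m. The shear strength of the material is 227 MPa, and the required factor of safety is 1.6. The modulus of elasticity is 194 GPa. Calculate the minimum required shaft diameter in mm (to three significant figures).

d = 109 mm

Allowable shear stress τ_allow = 227/1.6 = 141.9 MPa.
For a solid shaft τ = 16T/(πd³), so d³ = 16T/(π τ_allow) = 16×3.6200×10^7/(π×141.9) = 1.299×10^6 mm³.
d = (1.299×10^6)^(1/3) = 109.1 mm.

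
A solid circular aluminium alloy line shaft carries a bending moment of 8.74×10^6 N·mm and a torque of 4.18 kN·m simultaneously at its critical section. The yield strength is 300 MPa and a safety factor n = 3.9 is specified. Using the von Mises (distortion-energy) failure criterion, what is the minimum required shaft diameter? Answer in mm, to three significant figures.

d = 108 mm

σ_allow = σ_y/n = 300/3.9 = 76.92 MPa.
For a solid shaft σ_b = 32M/(πd³) and τ = 16T/(πd³), so the von Mises stress is σ' = (16/πd³)·√(4M²+3T²).
√(4M²+3T²) = √(4×(8.740×10^6)² + 3×(4.180×10^6)²) = 1.892×10^7 N·mm.
d³ = 16×1.892×10^7/(π×76.92) = 1.253×10^6 mm³.
d = 107.8 mm.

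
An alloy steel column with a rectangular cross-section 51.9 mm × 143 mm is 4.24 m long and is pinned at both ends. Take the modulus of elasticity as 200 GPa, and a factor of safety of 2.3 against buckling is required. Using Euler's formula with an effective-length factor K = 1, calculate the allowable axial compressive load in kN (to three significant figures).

Buckling occurs about the weak axis: I_min = h·b³/12 = 143×51.9³/12 = 1.666×10^6 mm⁴ (b = 51.9 mm is the smaller dimension).
Effective length L_e = KL = 1×4.24 m = 4240 mm.
Euler critical load P_cr = π²EI/L_e² = π²×200000×1.666×10^6/4240² = 182900 N.
P_allow = P_cr/n = 182900/2.3 = 79530 N.

P_allow = 79.5 kN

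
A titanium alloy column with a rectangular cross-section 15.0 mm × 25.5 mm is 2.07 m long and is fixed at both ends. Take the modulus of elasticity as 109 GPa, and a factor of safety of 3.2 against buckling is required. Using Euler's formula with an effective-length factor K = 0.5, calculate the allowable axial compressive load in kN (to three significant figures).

P_allow = 2.25 kN

Buckling occurs about the weak axis: I_min = h·b³/12 = 25.5×15.0³/12 = 7172 mm⁴ (b = 15.0 mm is the smaller dimension).
Effective length L_e = KL = 0.5×2.07 m = 1035 mm.
Euler critical load P_cr = π²EI/L_e² = π²×109000×7172/1035² = 7202 N.
P_allow = P_cr/n = 7202/3.2 = 2251 N.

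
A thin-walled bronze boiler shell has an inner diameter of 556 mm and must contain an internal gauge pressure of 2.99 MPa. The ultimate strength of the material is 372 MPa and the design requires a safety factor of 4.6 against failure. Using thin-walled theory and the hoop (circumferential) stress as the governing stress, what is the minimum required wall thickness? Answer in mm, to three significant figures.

t = 10.3 mm

σ_allow = 372/4.6 = 80.87 MPa.
Hoop stress σ_h = pD/(2t), so t = pD/(2σ_allow) = 2.99×556/(2×80.87) = 10.28 mm.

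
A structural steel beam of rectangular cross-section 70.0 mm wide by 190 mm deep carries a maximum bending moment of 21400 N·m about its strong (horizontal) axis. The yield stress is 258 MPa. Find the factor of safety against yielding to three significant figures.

n = 5.08

Section modulus S = bh²/6 = 70.0×190²/6 = 421200 mm³.
σ = M/S = 2.1400×10^7/421200 = 50.81 MPa.
n = 258/50.81 = 5.078.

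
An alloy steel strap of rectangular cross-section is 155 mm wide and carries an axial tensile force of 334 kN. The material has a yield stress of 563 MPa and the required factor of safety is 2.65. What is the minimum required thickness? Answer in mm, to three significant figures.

t = 10.1 mm

σ_allow = 563/2.65 = 212.5 MPa.
Required area A = F/σ_allow = 334000/212.5 = 1572 mm².
t = A/w = 1572/155 = 10.14 mm.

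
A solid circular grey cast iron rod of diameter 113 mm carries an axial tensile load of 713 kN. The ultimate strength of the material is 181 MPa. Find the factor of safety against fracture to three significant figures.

n = 2.55

A = πd²/4 = 10030 mm².
σ = F/A = 713000/10030 = 71.10 MPa.
n = 181/71.10 = 2.546.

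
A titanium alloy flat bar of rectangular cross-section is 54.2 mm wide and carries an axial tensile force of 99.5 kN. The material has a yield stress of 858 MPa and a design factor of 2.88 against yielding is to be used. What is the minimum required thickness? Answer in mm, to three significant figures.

σ_allow = 858/2.88 = 297.9 MPa.
Required area A = F/σ_allow = 99500/297.9 = 334.0 mm².
t = A/w = 334.0/54.2 = 6.162 mm.

t = 6.16 mm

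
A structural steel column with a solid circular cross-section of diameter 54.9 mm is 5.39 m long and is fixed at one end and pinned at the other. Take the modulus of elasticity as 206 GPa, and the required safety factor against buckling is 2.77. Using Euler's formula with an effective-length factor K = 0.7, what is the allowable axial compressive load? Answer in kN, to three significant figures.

I = πd⁴/64 = π×54.9⁴/64 = 445900 mm⁴.
Effective length L_e = KL = 0.7×5.39 m = 3773 mm.
Euler critical load P_cr = π²EI/L_e² = π²×206000×445900/3773² = 63690 N.
P_allow = P_cr/n = 63690/2.77 = 22990 N.

P_allow = 23.0 kN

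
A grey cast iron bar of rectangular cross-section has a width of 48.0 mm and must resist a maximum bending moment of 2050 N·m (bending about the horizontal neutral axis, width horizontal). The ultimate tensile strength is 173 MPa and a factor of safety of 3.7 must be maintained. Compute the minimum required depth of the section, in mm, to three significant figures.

σ_allow = 173/3.7 = 46.76 MPa.
For a rectangular section σ = 6M/(bh²), so h² = 6M/(b σ_allow) = 6×2050000/(48.0×46.76) = 5480 mm².
h = 74.03 mm.

h = 74.0 mm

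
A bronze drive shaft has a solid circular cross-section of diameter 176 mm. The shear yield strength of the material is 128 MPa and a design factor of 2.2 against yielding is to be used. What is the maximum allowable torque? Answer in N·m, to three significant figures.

τ_allow = 128/2.2 = 58.18 MPa.
For a solid shaft T_allow = τ_allow·πd³/16; πd³/16 = π×176³/16 = 1.070×10^6 mm³.
T_allow = 58.18×1.070×10^6 = 6.228×10^7 N·mm = 62280 N·m.

T_allow = 62300 N·m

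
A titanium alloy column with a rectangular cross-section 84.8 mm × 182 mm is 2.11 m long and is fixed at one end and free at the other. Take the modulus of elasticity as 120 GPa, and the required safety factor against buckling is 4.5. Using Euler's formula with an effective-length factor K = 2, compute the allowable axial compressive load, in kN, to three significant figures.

P_allow = 137 kN

Buckling occurs about the weak axis: I_min = h·b³/12 = 182×84.8³/12 = 9.249×10^6 mm⁴ (b = 84.8 mm is the smaller dimension).
Effective length L_e = KL = 2×2.11 m = 4220 mm.
Euler critical load P_cr = π²EI/L_e² = π²×120000×9.249×10^6/4220² = 615100 N.
P_allow = P_cr/n = 615100/4.5 = 136700 N.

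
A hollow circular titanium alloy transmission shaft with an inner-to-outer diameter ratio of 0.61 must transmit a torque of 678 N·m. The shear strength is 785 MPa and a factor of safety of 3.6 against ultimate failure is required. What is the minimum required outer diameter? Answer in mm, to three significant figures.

d_o = 26.4 mm

τ_allow = 785/3.6 = 218.1 MPa.
For a hollow shaft τ = 16T/[πd_o³(1−k⁴)] with k = 0.61, so 1−k⁴ = 0.8615.
d_o³ = 16T/[π τ_allow (1−k⁴)] = 16×678000/(π×218.1×0.8615) = 18380 mm³.
d_o = 26.39 mm.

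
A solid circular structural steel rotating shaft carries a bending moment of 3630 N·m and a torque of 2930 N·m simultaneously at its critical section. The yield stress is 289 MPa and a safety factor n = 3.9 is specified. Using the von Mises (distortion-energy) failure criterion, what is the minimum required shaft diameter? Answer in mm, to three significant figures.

d = 84.8 mm

σ_allow = σ_y/n = 289/3.9 = 74.10 MPa.
For a solid shaft σ_b = 32M/(πd³) and τ = 16T/(πd³), so the von Mises stress is σ' = (16/πd³)·√(4M²+3T²).
√(4M²+3T²) = √(4×(3.630×10^6)² + 3×(2.930×10^6)²) = 8.858×10^6 N·mm.
d³ = 16×8.858×10^6/(π×74.10) = 608800 mm³.
d = 84.75 mm.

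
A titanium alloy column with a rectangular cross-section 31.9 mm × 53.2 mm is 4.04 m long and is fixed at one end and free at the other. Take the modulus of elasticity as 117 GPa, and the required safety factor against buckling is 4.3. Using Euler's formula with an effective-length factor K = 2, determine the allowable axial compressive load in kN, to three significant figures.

Buckling occurs about the weak axis: I_min = h·b³/12 = 53.2×31.9³/12 = 143900 mm⁴ (b = 31.9 mm is the smaller dimension).
Effective length L_e = KL = 2×4.04 m = 8080 mm.
Euler critical load P_cr = π²EI/L_e² = π²×117000×143900/8080² = 2545 N.
P_allow = P_cr/n = 2545/4.3 = 592.0 N.

P_allow = 0.592 kN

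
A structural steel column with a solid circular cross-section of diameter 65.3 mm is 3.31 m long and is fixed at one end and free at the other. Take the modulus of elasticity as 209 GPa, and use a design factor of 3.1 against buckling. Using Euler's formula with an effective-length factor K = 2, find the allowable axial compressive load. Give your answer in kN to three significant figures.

I = πd⁴/64 = π×65.3⁴/64 = 892500 mm⁴.
Effective length L_e = KL = 2×3.31 m = 6620 mm.
Euler critical load P_cr = π²EI/L_e² = π²×209000×892500/6620² = 42010 N.
P_allow = P_cr/n = 42010/3.1 = 13550 N.

P_allow = 13.6 kN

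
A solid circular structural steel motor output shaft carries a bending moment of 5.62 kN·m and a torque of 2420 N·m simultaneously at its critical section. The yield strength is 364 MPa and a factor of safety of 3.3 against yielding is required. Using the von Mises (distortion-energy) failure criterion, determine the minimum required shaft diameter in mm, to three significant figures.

σ_allow = σ_y/n = 364/3.3 = 110.3 MPa.
For a solid shaft σ_b = 32M/(πd³) and τ = 16T/(πd³), so the von Mises stress is σ' = (16/πd³)·√(4M²+3T²).
√(4M²+3T²) = √(4×(5.620×10^6)² + 3×(2.420×10^6)²) = 1.200×10^7 N·mm.
d³ = 16×1.200×10^7/(π×110.3) = 553900 mm³.
d = 82.12 mm.

d = 82.1 mm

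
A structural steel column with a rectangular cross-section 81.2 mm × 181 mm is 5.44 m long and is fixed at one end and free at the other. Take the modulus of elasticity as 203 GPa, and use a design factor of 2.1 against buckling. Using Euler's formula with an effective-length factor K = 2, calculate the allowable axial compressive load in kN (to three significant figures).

Buckling occurs about the weak axis: I_min = h·b³/12 = 181×81.2³/12 = 8.075×10^6 mm⁴ (b = 81.2 mm is the smaller dimension).
Effective length L_e = KL = 2×5.44 m = 10880 mm.
Euler critical load P_cr = π²EI/L_e² = π²×203000×8.075×10^6/10880² = 136700 N.
P_allow = P_cr/n = 136700/2.1 = 65090 N.

P_allow = 65.1 kN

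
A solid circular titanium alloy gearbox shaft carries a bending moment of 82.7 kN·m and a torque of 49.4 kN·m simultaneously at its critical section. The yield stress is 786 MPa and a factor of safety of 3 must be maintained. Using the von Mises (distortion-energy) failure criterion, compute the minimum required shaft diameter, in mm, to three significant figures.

σ_allow = σ_y/n = 786/3 = 262.0 MPa.
For a solid shaft σ_b = 32M/(πd³) and τ = 16T/(πd³), so the von Mises stress is σ' = (16/πd³)·√(4M²+3T²).
√(4M²+3T²) = √(4×(8.270×10^7)² + 3×(4.940×10^7)²) = 1.862×10^8 N·mm.
d³ = 16×1.862×10^8/(π×262.0) = 3.620×10^6 mm³.
d = 153.5 mm.

d = 154 mm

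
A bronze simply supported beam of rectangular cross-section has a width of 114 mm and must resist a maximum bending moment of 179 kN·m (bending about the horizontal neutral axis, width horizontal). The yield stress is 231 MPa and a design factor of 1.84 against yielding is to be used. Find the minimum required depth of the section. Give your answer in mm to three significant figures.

σ_allow = 231/1.84 = 125.5 MPa.
For a rectangular section σ = 6M/(bh²), so h² = 6M/(b σ_allow) = 6×1.7900×10^8/(114×125.5) = 75040 mm².
h = 273.9 mm.

h = 274 mm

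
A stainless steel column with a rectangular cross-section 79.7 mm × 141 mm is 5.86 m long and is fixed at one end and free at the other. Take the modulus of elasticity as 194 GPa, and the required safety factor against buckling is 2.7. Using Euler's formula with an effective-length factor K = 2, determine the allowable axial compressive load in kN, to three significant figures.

Buckling occurs about the weak axis: I_min = h·b³/12 = 141×79.7³/12 = 5.949×10^6 mm⁴ (b = 79.7 mm is the smaller dimension).
Effective length L_e = KL = 2×5.86 m = 11720 mm.
Euler critical load P_cr = π²EI/L_e² = π²×194000×5.949×10^6/11720² = 82920 N.
P_allow = P_cr/n = 82920/2.7 = 30710 N.

P_allow = 30.7 kN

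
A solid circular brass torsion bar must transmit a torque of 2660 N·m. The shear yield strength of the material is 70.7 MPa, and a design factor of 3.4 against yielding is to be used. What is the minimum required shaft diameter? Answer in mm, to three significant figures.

d = 86.7 mm

Allowable shear stress τ_allow = 70.7/3.4 = 20.79 MPa.
For a solid shaft τ = 16T/(πd³), so d³ = 16T/(π τ_allow) = 16×2660000/(π×20.79) = 651500 mm³.
d = (651500)^(1/3) = 86.69 mm.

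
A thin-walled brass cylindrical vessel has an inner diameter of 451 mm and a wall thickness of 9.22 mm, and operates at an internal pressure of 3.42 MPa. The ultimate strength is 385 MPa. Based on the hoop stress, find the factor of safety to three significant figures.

σ_h = pD/(2t) = 3.42×451/(2×9.22) = 83.65 MPa.
n = 385/83.65 = 4.603.

n = 4.60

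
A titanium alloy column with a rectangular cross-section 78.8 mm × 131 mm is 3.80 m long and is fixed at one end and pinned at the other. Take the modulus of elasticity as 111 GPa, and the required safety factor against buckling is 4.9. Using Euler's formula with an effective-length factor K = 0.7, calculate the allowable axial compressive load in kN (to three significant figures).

Buckling occurs about the weak axis: I_min = h·b³/12 = 131×78.8³/12 = 5.342×10^6 mm⁴ (b = 78.8 mm is the smaller dimension).
Effective length L_e = KL = 0.7×3.80 m = 2660 mm.
Euler critical load P_cr = π²EI/L_e² = π²×111000×5.342×10^6/2660² = 827000 N.
P_allow = P_cr/n = 827000/4.9 = 168800 N.

P_allow = 169 kN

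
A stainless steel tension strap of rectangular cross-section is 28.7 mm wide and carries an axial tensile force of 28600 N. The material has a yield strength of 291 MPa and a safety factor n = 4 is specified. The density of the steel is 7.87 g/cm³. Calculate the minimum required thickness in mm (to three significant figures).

t = 13.7 mm

σ_allow = 291/4 = 72.75 MPa.
Required area A = F/σ_allow = 28600/72.75 = 393.1 mm².
t = A/w = 393.1/28.7 = 13.70 mm.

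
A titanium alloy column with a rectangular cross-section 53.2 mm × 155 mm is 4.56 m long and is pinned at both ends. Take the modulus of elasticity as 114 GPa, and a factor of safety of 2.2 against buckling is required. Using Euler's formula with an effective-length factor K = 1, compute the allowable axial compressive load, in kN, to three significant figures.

Buckling occurs about the weak axis: I_min = h·b³/12 = 155×53.2³/12 = 1.945×10^6 mm⁴ (b = 53.2 mm is the smaller dimension).
Effective length L_e = KL = 1×4.56 m = 4560 mm.
Euler critical load P_cr = π²EI/L_e² = π²×114000×1.945×10^6/4560² = 105200 N.
P_allow = P_cr/n = 105200/2.2 = 47830 N.

P_allow = 47.8 kN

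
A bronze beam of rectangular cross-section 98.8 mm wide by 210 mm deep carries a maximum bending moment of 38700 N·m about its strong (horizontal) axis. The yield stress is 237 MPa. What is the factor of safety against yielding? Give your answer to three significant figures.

Section modulus S = bh²/6 = 98.8×210²/6 = 726200 mm³.
σ = M/S = 3.8700×10^7/726200 = 53.29 MPa.
n = 237/53.29 = 4.447.

n = 4.45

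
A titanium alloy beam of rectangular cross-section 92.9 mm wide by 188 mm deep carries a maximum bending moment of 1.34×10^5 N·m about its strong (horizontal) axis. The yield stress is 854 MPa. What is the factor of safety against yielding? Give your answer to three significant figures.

Section modulus S = bh²/6 = 92.9×188²/6 = 547200 mm³.
σ = M/S = 1.3400×10^8/547200 = 244.9 MPa.
n = 854/244.9 = 3.488.

n = 3.49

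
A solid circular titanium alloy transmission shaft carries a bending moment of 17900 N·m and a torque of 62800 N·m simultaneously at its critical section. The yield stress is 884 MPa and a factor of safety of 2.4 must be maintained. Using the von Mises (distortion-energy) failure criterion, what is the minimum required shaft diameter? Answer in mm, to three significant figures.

σ_allow = σ_y/n = 884/2.4 = 368.3 MPa.
For a solid shaft σ_b = 32M/(πd³) and τ = 16T/(πd³), so the von Mises stress is σ' = (16/πd³)·√(4M²+3T²).
√(4M²+3T²) = √(4×(1.790×10^7)² + 3×(6.280×10^7)²) = 1.145×10^8 N·mm.
d³ = 16×1.145×10^8/(π×368.3) = 1.583×10^6 mm³.
d = 116.6 mm.

d = 117 mm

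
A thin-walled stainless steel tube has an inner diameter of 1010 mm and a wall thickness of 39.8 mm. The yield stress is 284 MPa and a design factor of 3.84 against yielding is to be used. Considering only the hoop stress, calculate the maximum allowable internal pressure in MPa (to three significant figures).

p_allow = 5.83 MPa

σ_allow = 284/3.84 = 73.96 MPa.
σ_h = pD/(2t) → p_allow = 2σ_allow t/D = 2×73.96×39.8/1010 = 5.829 MPa.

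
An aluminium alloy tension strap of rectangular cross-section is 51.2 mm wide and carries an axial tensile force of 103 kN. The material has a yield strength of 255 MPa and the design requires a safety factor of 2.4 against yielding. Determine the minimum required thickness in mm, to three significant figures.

σ_allow = 255/2.4 = 106.2 MPa.
Required area A = F/σ_allow = 103000/106.2 = 969.4 mm².
t = A/w = 969.4/51.2 = 18.93 mm.

t = 18.9 mm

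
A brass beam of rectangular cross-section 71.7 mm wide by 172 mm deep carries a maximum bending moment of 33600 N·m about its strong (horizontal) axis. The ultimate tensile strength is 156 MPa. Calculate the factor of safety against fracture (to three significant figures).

n = 1.64

Section modulus S = bh²/6 = 71.7×172²/6 = 353500 mm³.
σ = M/S = 3.3600×10^7/353500 = 95.04 MPa.
n = 156/95.04 = 1.641.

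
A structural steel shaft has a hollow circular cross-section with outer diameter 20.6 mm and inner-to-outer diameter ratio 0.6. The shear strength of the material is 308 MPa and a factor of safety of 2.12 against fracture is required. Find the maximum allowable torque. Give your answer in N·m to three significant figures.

T_allow = 217 N·m

τ_allow = 308/2.12 = 145.3 MPa.
For a hollow shaft T_allow = τ_allow·πd_o³(1−k⁴)/16 with 1−k⁴ = 0.8704, so πd_o³(1−k⁴)/16 = 1494 mm³.
T_allow = 145.3×1494 = 217100 N·mm = 217.1 N·m.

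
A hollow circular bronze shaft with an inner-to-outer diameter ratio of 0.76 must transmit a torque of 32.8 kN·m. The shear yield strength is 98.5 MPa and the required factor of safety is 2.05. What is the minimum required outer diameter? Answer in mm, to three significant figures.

d_o = 173 mm

τ_allow = 98.5/2.05 = 48.05 MPa.
For a hollow shaft τ = 16T/[πd_o³(1−k⁴)] with k = 0.76, so 1−k⁴ = 0.6664.
d_o³ = 16T/[π τ_allow (1−k⁴)] = 16×3.2800×10^7/(π×48.05×0.6664) = 5.217×10^6 mm³.
d_o = 173.4 mm.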